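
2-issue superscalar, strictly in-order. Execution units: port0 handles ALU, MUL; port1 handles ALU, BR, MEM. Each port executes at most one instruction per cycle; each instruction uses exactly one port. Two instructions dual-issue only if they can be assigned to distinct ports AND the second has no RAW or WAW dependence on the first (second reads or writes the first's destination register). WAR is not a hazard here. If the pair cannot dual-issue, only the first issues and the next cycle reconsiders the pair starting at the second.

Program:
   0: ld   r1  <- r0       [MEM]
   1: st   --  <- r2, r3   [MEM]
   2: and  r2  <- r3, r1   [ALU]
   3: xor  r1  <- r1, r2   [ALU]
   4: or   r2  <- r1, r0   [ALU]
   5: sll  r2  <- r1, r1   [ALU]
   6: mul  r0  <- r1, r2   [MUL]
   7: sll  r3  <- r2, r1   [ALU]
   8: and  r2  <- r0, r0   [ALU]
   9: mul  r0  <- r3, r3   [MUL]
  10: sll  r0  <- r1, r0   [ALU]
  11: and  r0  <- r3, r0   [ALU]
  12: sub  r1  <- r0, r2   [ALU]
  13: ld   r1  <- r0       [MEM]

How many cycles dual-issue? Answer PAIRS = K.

PAIRS = 3

  cy0 -> i0 (ld.MEM) no-port MEM/MEM
  cy1 -> i1,i2 (st.MEM;and.ALU) dual
  cy2 -> i3 (xor.ALU) RAW r1
  cy3 -> i4 (or.ALU) WAW r2
  cy4 -> i5 (sll.ALU) RAW r2
  cy5 -> i6,i7 (mul.MUL;sll.ALU) dual
  cy6 -> i8,i9 (and.ALU;mul.MUL) dual
  cy7 -> i10 (sll.ALU) RAW+WAW r0
  cy8 -> i11 (and.ALU) RAW r0
  cy9 -> i12 (sub.ALU) WAW r1
  cy10 -> i13 (ld.MEM) tail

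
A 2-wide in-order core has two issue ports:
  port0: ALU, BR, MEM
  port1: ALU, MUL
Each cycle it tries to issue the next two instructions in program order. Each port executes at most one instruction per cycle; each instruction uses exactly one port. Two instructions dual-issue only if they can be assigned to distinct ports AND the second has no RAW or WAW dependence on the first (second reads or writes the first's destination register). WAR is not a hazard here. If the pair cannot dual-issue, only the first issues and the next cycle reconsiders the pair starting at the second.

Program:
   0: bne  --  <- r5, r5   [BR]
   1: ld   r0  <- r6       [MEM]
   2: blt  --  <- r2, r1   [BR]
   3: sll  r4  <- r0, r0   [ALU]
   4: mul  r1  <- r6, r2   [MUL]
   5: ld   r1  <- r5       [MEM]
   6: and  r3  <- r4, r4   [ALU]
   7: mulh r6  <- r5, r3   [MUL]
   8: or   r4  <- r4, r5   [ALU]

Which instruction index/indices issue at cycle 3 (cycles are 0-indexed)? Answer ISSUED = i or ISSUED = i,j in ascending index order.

ISSUED = 4

  cy0 -> i0 (bne) no-port BR/MEM
  cy1 -> i1 (ld) no-port MEM/BR
  cy2 -> i2,i3 (blt/sll) dual
  cy3 -> i4 (mul) WAW r1
  cy4 -> i5,i6 (ld/and) dual
  cy5 -> i7,i8 (mulh/or) dual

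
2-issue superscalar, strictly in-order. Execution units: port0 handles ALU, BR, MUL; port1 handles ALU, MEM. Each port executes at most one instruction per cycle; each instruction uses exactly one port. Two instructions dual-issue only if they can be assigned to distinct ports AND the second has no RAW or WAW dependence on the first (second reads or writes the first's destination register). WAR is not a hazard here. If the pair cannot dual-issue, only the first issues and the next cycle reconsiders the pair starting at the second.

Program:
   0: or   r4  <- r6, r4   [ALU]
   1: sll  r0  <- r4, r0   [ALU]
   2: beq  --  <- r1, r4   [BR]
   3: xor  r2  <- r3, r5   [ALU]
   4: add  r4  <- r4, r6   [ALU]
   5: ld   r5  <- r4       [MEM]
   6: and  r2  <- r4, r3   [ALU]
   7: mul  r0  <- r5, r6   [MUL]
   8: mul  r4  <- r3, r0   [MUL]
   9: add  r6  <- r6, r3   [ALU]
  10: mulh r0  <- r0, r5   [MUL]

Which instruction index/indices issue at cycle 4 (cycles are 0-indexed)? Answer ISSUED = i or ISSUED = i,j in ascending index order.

t=0 i0:or ; RAW r4
t=1 i1+i2:sll+beq ; dual
t=2 i3+i4:xor+add ; dual
t=3 i5+i6:ld+and ; dual
t=4 i7:mul ; no-port MUL/MUL
t=5 i8+i9:mul+add ; dual
t=6 i10:mulh ; tail

ISSUED = 7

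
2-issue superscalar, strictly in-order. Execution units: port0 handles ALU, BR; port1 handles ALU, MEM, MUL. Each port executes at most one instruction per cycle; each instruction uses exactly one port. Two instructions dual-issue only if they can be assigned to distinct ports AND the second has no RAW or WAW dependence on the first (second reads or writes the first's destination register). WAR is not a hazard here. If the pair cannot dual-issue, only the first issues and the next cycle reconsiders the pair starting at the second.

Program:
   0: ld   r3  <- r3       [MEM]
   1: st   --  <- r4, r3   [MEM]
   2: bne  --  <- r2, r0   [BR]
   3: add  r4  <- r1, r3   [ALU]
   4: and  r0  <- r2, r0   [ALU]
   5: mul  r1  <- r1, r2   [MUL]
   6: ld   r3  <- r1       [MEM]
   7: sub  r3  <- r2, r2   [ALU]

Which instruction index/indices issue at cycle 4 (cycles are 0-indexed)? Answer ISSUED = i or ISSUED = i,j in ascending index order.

ISSUED = 6

[0] i0  ld.MEM  -- no-port MEM/MEM
[1] i1&i2  st.MEM bne.BR  -- dual
[2] i3&i4  add.ALU and.ALU  -- dual
[3] i5  mul.MUL  -- no-port MUL/MEM
[4] i6  ld.MEM  -- WAW r3
[5] i7  sub.ALU  -- tail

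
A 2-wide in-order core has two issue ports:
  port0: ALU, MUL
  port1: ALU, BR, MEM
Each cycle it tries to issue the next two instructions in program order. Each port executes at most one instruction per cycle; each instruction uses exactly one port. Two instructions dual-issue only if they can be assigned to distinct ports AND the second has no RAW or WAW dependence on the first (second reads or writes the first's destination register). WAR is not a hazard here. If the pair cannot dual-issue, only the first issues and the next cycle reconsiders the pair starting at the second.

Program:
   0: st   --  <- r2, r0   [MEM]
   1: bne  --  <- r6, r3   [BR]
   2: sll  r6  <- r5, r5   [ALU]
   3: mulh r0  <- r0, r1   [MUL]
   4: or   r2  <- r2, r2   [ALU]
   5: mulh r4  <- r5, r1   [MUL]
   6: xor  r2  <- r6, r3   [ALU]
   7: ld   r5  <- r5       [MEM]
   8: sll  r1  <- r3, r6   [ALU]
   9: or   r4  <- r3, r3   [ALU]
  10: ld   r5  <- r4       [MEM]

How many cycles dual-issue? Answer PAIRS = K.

PAIRS = 4

0. st.MEM @i0  | no-port MEM/BR
1. bne.BR/sll.ALU @i1/i2  | 2-wide
2. mulh.MUL/or.ALU @i3/i4  | 2-wide
3. mulh.MUL/xor.ALU @i5/i6  | 2-wide
4. ld.MEM/sll.ALU @i7/i8  | 2-wide
5. or.ALU @i9  | RAW r4
6. ld.MEM @i10  | tail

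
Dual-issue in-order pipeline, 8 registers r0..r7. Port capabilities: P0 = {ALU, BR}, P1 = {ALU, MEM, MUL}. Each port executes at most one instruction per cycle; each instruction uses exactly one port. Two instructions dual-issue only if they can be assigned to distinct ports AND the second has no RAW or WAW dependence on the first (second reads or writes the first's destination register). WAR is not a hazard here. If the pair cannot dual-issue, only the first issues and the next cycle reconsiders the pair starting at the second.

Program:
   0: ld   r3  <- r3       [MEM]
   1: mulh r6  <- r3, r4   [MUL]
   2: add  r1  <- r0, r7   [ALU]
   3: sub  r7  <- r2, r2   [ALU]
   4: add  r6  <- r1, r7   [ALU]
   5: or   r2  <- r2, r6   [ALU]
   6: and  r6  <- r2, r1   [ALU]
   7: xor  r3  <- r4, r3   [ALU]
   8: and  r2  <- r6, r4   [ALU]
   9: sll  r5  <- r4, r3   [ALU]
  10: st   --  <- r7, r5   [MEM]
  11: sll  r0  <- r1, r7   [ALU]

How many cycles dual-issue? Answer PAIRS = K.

PAIRS = 4

[0] i0  ld.MEM  -- no-port MEM/MUL
[1] i1+i2  mulh.MUL;add.ALU  -- pair
[2] i3  sub.ALU  -- RAW r7
[3] i4  add.ALU  -- RAW r6
[4] i5  or.ALU  -- RAW r2
[5] i6+i7  and.ALU;xor.ALU  -- pair
[6] i8+i9  and.ALU;sll.ALU  -- pair
[7] i10+i11  st.MEM;sll.ALU  -- pair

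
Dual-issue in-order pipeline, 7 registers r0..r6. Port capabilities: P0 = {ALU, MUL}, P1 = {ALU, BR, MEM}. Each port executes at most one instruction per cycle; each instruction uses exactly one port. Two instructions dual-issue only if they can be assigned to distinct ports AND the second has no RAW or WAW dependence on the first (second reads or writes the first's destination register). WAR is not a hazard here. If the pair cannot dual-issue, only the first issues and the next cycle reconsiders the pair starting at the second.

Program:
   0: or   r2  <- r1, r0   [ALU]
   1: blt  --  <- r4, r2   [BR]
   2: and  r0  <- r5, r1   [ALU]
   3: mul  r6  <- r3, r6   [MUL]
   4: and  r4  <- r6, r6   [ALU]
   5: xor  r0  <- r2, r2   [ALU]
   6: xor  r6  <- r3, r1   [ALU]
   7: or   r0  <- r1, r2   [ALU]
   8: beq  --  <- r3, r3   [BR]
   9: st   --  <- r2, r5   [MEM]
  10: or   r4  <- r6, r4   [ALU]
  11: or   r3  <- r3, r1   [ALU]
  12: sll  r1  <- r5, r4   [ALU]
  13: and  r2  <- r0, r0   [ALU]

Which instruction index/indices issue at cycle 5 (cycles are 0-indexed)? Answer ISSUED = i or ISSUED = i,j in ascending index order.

ISSUED = 8

c0: i0 or  RAW r2
c1: i1&i2 blt+and  dual
c2: i3 mul  RAW r6
c3: i4&i5 and+xor  dual
c4: i6&i7 xor+or  dual
c5: i8 beq  no-port BR/MEM
c6: i9&i10 st+or  dual
c7: i11&i12 or+sll  dual
c8: i13 and  tail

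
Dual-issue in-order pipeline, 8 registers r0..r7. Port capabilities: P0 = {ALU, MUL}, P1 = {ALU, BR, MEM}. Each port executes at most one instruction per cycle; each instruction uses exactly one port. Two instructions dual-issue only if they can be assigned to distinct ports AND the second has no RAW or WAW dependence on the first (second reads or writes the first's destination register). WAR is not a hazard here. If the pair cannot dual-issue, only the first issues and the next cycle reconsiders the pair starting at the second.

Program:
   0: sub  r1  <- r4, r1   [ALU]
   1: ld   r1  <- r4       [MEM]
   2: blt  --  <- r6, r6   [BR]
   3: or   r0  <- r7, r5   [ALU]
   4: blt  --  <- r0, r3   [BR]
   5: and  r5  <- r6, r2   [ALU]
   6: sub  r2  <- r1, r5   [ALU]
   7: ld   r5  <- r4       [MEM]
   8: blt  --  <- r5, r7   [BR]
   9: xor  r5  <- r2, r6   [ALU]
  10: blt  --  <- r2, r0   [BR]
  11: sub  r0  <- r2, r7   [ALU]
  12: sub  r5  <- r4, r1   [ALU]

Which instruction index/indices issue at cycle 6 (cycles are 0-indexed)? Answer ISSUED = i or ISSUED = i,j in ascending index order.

0. sub @i0  | WAW r1
1. ld @i1  | no-port MEM/BR
2. blt+or @i2+i3  | dual
3. blt+and @i4+i5  | dual
4. sub+ld @i6+i7  | dual
5. blt+xor @i8+i9  | dual
6. blt+sub @i10+i11  | dual
7. sub @i12  | tail

ISSUED = 10,11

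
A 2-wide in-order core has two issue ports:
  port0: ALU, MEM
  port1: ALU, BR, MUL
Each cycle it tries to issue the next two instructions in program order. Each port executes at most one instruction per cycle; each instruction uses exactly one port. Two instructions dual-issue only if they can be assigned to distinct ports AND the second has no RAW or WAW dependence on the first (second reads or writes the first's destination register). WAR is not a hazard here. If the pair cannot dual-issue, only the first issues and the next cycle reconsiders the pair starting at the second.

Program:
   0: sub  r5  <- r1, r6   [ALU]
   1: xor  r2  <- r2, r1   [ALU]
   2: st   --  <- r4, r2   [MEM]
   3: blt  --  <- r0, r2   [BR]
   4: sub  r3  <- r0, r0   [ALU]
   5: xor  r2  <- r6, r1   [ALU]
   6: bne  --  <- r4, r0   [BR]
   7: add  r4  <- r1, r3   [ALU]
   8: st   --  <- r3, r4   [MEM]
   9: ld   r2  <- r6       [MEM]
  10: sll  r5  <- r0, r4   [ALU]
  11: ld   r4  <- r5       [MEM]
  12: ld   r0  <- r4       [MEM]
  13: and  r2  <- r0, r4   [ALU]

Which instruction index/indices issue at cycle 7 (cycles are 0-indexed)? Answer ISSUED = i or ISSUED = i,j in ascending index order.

t=0 i0,i1:sub.ALU;xor.ALU ; dual
t=1 i2,i3:st.MEM;blt.BR ; dual
t=2 i4,i5:sub.ALU;xor.ALU ; dual
t=3 i6,i7:bne.BR;add.ALU ; dual
t=4 i8:st.MEM ; no-port MEM/MEM
t=5 i9,i10:ld.MEM;sll.ALU ; dual
t=6 i11:ld.MEM ; no-port MEM/MEM
t=7 i12:ld.MEM ; RAW r0
t=8 i13:and.ALU ; tail

ISSUED = 12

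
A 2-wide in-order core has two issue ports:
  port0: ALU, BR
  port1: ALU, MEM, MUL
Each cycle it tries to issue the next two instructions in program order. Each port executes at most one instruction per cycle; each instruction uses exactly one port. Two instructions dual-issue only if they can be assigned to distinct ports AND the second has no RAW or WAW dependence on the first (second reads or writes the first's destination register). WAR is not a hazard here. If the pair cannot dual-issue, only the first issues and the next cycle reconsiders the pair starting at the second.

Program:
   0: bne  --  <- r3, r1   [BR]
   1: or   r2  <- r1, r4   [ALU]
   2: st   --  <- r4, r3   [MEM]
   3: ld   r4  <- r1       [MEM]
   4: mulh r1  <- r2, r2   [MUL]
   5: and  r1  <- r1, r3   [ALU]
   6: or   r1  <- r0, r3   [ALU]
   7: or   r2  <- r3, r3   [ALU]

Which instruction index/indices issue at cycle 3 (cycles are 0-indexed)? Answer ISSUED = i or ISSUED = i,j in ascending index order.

ISSUED = 4

t=0 i0+i1:bne/or ; pair
t=1 i2:st ; no-port MEM/MEM
t=2 i3:ld ; no-port MEM/MUL
t=3 i4:mulh ; RAW+WAW r1
t=4 i5:and ; WAW r1
t=5 i6+i7:or/or ; pair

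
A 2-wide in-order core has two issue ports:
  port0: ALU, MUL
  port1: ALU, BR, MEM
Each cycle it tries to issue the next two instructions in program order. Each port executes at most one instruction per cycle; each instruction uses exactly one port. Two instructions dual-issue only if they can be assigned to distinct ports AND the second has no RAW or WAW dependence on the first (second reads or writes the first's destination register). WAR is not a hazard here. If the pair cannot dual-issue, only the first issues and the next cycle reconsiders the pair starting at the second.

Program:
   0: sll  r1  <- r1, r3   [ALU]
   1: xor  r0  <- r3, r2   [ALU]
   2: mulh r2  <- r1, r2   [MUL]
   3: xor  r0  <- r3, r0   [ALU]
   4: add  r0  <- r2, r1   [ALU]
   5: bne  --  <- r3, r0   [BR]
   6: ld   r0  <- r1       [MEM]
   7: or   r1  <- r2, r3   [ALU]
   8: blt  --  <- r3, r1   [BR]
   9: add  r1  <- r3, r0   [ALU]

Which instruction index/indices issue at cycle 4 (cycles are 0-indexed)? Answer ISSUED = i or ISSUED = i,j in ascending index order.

ISSUED = 6,7

t=0 i0+i1:sll xor ; pair
t=1 i2+i3:mulh xor ; pair
t=2 i4:add ; RAW r0
t=3 i5:bne ; no-port BR/MEM
t=4 i6+i7:ld or ; pair
t=5 i8+i9:blt add ; pair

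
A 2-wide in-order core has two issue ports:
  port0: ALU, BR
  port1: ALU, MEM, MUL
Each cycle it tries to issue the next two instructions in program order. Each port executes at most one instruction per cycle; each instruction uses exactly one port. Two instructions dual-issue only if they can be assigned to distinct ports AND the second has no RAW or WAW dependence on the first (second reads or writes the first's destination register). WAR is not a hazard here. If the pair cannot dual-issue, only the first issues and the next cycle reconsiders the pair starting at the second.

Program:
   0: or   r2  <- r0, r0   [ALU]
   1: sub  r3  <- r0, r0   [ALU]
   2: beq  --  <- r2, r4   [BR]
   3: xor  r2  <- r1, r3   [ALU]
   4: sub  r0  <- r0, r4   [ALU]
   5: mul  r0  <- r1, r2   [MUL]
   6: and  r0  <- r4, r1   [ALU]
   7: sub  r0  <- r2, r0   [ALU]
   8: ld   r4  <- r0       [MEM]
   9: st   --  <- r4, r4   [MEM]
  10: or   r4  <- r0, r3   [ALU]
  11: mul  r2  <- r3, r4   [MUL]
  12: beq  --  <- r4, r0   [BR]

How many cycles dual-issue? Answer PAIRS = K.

PAIRS = 4

  cy0 -> i0/i1 (or.ALU+sub.ALU) 2-wide
  cy1 -> i2/i3 (beq.BR+xor.ALU) 2-wide
  cy2 -> i4 (sub.ALU) WAW r0
  cy3 -> i5 (mul.MUL) WAW r0
  cy4 -> i6 (and.ALU) RAW+WAW r0
  cy5 -> i7 (sub.ALU) RAW r0
  cy6 -> i8 (ld.MEM) no-port MEM/MEM
  cy7 -> i9/i10 (st.MEM+or.ALU) 2-wide
  cy8 -> i11/i12 (mul.MUL+beq.BR) 2-wide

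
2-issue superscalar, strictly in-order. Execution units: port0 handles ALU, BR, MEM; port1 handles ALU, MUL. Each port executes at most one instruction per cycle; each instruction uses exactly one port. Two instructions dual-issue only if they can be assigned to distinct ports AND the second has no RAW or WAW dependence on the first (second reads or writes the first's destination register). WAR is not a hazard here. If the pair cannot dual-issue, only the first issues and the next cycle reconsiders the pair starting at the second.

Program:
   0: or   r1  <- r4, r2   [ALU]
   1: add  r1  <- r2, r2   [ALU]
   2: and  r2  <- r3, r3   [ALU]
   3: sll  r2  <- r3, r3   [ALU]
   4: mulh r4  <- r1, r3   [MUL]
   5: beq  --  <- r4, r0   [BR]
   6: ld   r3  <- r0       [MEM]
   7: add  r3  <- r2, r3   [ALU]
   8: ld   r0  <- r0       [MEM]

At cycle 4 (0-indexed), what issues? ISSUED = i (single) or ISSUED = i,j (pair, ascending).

ISSUED = 6

  cy0 -> i0 (or) WAW r1
  cy1 -> i1+i2 (add+and) dual
  cy2 -> i3+i4 (sll+mulh) dual
  cy3 -> i5 (beq) no-port BR/MEM
  cy4 -> i6 (ld) RAW+WAW r3
  cy5 -> i7+i8 (add+ld) dual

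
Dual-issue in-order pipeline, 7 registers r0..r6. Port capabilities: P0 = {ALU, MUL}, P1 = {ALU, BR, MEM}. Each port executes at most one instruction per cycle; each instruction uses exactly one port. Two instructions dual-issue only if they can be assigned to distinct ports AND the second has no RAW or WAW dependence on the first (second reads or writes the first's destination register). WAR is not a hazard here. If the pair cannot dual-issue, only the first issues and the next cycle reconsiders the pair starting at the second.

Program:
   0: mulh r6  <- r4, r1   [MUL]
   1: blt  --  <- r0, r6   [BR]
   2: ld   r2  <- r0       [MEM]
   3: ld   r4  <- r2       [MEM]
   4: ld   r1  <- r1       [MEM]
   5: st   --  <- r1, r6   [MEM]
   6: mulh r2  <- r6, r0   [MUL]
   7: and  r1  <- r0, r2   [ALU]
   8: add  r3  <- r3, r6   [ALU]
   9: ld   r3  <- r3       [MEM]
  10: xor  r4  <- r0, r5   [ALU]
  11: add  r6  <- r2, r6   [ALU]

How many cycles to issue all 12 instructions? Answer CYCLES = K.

t=0 i0:mulh.MUL ; RAW r6
t=1 i1:blt.BR ; no-port BR/MEM
t=2 i2:ld.MEM ; no-port MEM/MEM
t=3 i3:ld.MEM ; no-port MEM/MEM
t=4 i4:ld.MEM ; no-port MEM/MEM
t=5 i5/i6:st.MEM;mulh.MUL ; pair
t=6 i7/i8:and.ALU;add.ALU ; pair
t=7 i9/i10:ld.MEM;xor.ALU ; pair
t=8 i11:add.ALU ; tail

CYCLES = 9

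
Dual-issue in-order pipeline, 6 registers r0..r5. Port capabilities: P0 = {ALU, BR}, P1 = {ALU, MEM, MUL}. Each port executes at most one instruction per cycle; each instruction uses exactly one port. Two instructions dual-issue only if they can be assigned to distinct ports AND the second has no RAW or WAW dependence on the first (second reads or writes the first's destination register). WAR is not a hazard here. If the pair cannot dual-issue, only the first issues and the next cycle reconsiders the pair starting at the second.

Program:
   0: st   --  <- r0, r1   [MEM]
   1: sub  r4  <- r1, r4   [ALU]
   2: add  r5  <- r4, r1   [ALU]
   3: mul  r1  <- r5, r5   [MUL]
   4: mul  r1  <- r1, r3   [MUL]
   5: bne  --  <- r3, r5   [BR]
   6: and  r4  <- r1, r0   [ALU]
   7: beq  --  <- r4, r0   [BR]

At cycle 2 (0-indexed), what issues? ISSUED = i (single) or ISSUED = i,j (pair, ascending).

t=0 i0,i1:st.MEM sub.ALU ; pair
t=1 i2:add.ALU ; RAW r5
t=2 i3:mul.MUL ; no-port MUL/MUL
t=3 i4,i5:mul.MUL bne.BR ; pair
t=4 i6:and.ALU ; RAW r4
t=5 i7:beq.BR ; tail

ISSUED = 3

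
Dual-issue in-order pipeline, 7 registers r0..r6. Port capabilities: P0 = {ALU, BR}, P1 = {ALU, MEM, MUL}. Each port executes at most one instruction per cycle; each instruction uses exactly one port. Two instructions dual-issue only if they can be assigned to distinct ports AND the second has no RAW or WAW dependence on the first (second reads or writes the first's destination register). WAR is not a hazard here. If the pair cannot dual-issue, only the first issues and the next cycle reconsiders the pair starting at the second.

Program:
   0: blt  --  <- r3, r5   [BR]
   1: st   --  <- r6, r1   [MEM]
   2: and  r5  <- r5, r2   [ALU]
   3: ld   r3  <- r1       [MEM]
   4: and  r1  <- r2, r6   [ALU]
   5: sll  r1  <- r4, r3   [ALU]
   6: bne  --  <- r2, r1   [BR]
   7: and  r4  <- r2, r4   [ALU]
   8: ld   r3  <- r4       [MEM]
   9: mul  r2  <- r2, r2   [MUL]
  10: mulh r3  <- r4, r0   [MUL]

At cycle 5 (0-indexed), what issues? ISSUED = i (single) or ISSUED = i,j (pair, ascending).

[0] i0,i1  blt/st  -- pair
[1] i2,i3  and/ld  -- pair
[2] i4  and  -- WAW r1
[3] i5  sll  -- RAW r1
[4] i6,i7  bne/and  -- pair
[5] i8  ld  -- no-port MEM/MUL
[6] i9  mul  -- no-port MUL/MUL
[7] i10  mulh  -- tail

ISSUED = 8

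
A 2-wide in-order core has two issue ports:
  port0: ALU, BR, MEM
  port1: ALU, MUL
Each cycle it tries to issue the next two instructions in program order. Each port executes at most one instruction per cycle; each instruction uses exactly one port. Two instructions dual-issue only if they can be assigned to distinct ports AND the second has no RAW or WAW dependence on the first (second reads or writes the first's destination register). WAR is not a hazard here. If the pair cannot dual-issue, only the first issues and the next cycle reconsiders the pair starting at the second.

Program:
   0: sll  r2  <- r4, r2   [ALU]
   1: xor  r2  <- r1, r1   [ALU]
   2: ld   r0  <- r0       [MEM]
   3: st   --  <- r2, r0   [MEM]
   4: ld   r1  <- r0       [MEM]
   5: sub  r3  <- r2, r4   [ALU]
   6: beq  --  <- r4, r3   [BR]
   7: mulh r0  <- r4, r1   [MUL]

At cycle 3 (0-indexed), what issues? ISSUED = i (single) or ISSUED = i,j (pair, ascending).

ISSUED = 4,5

c0: i0 sll  WAW r2
c1: i1+i2 xor/ld  pair
c2: i3 st  no-port MEM/MEM
c3: i4+i5 ld/sub  pair
c4: i6+i7 beq/mulh  pair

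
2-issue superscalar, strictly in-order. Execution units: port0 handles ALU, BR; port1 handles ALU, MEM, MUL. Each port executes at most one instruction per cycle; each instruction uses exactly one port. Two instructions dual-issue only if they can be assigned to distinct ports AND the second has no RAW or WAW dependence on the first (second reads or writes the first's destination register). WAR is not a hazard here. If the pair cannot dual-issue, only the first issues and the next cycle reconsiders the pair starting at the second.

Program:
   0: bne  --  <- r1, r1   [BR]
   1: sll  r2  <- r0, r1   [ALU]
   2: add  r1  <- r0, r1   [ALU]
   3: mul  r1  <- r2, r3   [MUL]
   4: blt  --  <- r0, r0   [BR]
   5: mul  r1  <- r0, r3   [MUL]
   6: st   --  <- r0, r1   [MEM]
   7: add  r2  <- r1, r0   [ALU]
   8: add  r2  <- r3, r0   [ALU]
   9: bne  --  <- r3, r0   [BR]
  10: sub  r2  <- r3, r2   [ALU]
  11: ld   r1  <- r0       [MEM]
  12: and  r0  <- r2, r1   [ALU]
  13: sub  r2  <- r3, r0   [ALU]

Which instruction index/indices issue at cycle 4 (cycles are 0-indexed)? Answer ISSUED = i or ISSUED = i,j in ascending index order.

  cy0 -> i0+i1 (bne/sll) dual
  cy1 -> i2 (add) WAW r1
  cy2 -> i3+i4 (mul/blt) dual
  cy3 -> i5 (mul) no-port MUL/MEM
  cy4 -> i6+i7 (st/add) dual
  cy5 -> i8+i9 (add/bne) dual
  cy6 -> i10+i11 (sub/ld) dual
  cy7 -> i12 (and) RAW r0
  cy8 -> i13 (sub) tail

ISSUED = 6,7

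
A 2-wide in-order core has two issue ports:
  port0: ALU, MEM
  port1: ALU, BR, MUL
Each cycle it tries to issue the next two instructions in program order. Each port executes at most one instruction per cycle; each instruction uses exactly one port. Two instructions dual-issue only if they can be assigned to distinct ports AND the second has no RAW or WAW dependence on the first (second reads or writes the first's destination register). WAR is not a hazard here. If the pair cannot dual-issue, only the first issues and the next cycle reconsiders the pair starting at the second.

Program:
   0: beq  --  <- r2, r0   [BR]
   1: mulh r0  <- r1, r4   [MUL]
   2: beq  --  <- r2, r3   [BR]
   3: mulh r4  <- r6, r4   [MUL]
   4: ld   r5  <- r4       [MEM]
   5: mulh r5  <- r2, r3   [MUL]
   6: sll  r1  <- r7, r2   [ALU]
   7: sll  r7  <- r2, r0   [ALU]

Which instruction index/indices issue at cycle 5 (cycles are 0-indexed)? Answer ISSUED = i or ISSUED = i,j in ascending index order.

ISSUED = 5,6

  cy0 -> i0 (beq.BR) no-port BR/MUL
  cy1 -> i1 (mulh.MUL) no-port MUL/BR
  cy2 -> i2 (beq.BR) no-port BR/MUL
  cy3 -> i3 (mulh.MUL) RAW r4
  cy4 -> i4 (ld.MEM) WAW r5
  cy5 -> i5,i6 (mulh.MUL/sll.ALU) dual
  cy6 -> i7 (sll.ALU) tail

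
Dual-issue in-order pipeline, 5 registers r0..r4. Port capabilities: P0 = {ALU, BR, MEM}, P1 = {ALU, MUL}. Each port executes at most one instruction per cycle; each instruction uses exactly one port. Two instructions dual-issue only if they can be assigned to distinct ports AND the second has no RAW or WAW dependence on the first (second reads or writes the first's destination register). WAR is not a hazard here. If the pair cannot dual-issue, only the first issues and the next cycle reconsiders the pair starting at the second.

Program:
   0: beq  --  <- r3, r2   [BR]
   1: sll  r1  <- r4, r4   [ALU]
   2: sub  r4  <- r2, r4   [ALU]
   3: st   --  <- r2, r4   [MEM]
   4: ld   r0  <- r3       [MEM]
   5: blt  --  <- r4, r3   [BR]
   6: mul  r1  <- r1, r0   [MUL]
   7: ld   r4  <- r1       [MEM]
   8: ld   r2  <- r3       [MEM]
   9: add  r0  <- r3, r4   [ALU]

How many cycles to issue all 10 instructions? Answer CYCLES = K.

CYCLES = 7

  cy0 -> i0,i1 (beq.BR/sll.ALU) dual
  cy1 -> i2 (sub.ALU) RAW r4
  cy2 -> i3 (st.MEM) no-port MEM/MEM
  cy3 -> i4 (ld.MEM) no-port MEM/BR
  cy4 -> i5,i6 (blt.BR/mul.MUL) dual
  cy5 -> i7 (ld.MEM) no-port MEM/MEM
  cy6 -> i8,i9 (ld.MEM/add.ALU) dual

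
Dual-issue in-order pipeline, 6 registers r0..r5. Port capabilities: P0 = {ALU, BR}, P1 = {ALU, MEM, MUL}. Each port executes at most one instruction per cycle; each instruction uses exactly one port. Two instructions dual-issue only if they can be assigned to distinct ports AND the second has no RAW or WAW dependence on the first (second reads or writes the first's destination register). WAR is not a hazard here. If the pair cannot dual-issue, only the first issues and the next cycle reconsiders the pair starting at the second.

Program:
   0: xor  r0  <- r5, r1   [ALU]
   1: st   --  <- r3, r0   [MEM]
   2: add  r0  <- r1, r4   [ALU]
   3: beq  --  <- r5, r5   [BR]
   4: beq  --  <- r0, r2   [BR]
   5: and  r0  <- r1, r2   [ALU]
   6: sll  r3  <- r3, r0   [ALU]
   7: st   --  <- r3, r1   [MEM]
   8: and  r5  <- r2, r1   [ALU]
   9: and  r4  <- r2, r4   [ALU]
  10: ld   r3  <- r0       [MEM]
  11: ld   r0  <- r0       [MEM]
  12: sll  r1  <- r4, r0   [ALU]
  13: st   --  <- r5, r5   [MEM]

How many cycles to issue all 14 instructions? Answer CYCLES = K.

0. xor @i0  | RAW r0
1. st+add @i1&i2  | 2-wide
2. beq @i3  | no-port BR/BR
3. beq+and @i4&i5  | 2-wide
4. sll @i6  | RAW r3
5. st+and @i7&i8  | 2-wide
6. and+ld @i9&i10  | 2-wide
7. ld @i11  | RAW r0
8. sll+st @i12&i13  | 2-wide

CYCLES = 9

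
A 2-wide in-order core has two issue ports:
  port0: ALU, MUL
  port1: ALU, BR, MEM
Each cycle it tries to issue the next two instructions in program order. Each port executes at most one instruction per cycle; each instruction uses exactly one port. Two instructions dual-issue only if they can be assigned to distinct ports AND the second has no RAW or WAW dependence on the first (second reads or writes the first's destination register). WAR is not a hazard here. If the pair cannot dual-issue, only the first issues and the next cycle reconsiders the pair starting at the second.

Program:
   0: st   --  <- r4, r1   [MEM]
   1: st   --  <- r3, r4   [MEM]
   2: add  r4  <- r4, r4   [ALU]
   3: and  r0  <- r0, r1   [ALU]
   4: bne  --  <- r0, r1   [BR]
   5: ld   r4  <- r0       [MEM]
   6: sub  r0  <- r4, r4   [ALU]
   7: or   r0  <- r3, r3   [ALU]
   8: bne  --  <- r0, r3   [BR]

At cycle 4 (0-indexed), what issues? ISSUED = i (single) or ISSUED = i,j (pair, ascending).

ISSUED = 5

  cy0 -> i0 (st) no-port MEM/MEM
  cy1 -> i1+i2 (st+add) 2-wide
  cy2 -> i3 (and) RAW r0
  cy3 -> i4 (bne) no-port BR/MEM
  cy4 -> i5 (ld) RAW r4
  cy5 -> i6 (sub) WAW r0
  cy6 -> i7 (or) RAW r0
  cy7 -> i8 (bne) tail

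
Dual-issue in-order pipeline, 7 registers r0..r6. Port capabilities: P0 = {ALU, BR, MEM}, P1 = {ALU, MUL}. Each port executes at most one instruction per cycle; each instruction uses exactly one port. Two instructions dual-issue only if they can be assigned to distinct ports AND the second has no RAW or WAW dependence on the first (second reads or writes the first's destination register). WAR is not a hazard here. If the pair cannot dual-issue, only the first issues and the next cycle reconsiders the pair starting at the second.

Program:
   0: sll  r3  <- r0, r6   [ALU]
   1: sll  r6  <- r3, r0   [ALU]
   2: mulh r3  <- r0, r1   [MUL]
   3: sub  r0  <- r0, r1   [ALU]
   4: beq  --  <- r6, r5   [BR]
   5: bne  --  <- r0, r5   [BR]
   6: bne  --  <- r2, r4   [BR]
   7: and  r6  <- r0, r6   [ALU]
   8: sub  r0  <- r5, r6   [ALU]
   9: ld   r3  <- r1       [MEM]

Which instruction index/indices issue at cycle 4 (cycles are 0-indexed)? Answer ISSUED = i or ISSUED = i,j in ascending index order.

t=0 i0:sll.ALU ; RAW r3
t=1 i1+i2:sll.ALU;mulh.MUL ; dual
t=2 i3+i4:sub.ALU;beq.BR ; dual
t=3 i5:bne.BR ; no-port BR/BR
t=4 i6+i7:bne.BR;and.ALU ; dual
t=5 i8+i9:sub.ALU;ld.MEM ; dual

ISSUED = 6,7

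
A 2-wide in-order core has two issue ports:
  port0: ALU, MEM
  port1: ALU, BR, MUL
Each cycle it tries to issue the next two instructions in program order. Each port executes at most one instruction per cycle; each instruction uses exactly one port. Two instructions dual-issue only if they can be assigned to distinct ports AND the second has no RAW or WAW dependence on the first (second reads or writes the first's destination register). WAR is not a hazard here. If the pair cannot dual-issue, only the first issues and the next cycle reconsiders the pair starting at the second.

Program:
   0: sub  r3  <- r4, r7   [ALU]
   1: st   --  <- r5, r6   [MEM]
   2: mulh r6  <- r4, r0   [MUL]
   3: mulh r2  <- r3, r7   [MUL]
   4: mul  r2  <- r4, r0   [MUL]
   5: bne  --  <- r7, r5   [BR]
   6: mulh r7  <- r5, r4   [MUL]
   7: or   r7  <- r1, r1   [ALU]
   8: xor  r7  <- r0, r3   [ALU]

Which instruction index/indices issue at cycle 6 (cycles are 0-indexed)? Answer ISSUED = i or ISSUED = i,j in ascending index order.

c0: i0/i1 sub.ALU+st.MEM  2-wide
c1: i2 mulh.MUL  no-port MUL/MUL
c2: i3 mulh.MUL  no-port MUL/MUL
c3: i4 mul.MUL  no-port MUL/BR
c4: i5 bne.BR  no-port BR/MUL
c5: i6 mulh.MUL  WAW r7
c6: i7 or.ALU  WAW r7
c7: i8 xor.ALU  tail

ISSUED = 7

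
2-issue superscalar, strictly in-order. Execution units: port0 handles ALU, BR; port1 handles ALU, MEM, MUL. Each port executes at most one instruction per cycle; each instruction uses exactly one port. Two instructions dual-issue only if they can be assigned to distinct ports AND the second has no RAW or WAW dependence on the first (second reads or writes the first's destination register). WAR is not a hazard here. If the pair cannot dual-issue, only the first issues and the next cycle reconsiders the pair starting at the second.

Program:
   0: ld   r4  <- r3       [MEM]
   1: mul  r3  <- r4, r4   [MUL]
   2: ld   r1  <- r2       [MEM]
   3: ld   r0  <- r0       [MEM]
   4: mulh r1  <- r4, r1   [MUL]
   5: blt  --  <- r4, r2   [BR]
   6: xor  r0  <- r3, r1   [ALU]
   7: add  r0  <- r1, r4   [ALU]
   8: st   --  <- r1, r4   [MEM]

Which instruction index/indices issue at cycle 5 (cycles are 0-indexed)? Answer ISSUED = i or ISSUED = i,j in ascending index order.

c0: i0 ld.MEM  no-port MEM/MUL
c1: i1 mul.MUL  no-port MUL/MEM
c2: i2 ld.MEM  no-port MEM/MEM
c3: i3 ld.MEM  no-port MEM/MUL
c4: i4/i5 mulh.MUL+blt.BR  2-wide
c5: i6 xor.ALU  WAW r0
c6: i7/i8 add.ALU+st.MEM  2-wide

ISSUED = 6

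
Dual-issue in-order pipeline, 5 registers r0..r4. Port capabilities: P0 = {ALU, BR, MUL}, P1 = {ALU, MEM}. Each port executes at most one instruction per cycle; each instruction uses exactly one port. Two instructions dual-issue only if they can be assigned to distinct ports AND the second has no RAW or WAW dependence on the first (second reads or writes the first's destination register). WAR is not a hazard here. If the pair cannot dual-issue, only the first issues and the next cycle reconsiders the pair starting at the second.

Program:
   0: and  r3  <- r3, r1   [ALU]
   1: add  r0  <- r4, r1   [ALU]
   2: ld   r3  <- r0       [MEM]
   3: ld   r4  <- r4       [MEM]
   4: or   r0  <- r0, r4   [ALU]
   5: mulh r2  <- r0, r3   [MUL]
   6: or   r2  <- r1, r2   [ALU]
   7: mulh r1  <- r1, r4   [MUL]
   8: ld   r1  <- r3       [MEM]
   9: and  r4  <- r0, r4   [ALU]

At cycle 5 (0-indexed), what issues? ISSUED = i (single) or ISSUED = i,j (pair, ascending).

ISSUED = 6,7

[0] i0+i1  and+add  -- dual
[1] i2  ld  -- no-port MEM/MEM
[2] i3  ld  -- RAW r4
[3] i4  or  -- RAW r0
[4] i5  mulh  -- RAW+WAW r2
[5] i6+i7  or+mulh  -- dual
[6] i8+i9  ld+and  -- dual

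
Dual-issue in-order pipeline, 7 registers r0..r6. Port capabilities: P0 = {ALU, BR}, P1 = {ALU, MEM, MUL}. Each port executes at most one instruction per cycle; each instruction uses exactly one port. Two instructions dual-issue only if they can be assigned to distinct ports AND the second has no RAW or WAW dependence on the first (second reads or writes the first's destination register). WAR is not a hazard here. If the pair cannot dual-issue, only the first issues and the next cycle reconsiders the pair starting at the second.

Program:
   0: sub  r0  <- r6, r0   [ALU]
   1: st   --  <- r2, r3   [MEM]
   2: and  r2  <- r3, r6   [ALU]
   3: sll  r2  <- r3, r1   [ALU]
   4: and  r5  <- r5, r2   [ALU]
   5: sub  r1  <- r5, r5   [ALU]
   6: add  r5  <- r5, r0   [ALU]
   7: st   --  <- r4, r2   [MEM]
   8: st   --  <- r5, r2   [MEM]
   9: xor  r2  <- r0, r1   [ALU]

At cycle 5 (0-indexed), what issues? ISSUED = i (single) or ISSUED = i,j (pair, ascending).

ISSUED = 7

[0] i0/i1  sub+st  -- 2-wide
[1] i2  and  -- WAW r2
[2] i3  sll  -- RAW r2
[3] i4  and  -- RAW r5
[4] i5/i6  sub+add  -- 2-wide
[5] i7  st  -- no-port MEM/MEM
[6] i8/i9  st+xor  -- 2-wide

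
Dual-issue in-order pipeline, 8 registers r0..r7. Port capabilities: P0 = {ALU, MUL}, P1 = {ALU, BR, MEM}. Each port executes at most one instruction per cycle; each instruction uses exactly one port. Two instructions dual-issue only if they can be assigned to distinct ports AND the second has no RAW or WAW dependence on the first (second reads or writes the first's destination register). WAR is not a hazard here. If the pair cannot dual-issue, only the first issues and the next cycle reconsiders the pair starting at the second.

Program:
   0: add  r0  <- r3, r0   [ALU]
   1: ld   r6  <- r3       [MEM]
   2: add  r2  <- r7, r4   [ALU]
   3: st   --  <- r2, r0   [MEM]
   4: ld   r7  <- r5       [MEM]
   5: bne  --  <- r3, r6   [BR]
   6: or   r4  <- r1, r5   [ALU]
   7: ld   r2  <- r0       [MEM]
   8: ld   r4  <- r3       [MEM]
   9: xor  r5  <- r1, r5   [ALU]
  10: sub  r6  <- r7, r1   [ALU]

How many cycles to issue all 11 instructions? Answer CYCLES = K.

CYCLES = 8

  cy0 -> i0,i1 (add.ALU ld.MEM) 2-wide
  cy1 -> i2 (add.ALU) RAW r2
  cy2 -> i3 (st.MEM) no-port MEM/MEM
  cy3 -> i4 (ld.MEM) no-port MEM/BR
  cy4 -> i5,i6 (bne.BR or.ALU) 2-wide
  cy5 -> i7 (ld.MEM) no-port MEM/MEM
  cy6 -> i8,i9 (ld.MEM xor.ALU) 2-wide
  cy7 -> i10 (sub.ALU) tail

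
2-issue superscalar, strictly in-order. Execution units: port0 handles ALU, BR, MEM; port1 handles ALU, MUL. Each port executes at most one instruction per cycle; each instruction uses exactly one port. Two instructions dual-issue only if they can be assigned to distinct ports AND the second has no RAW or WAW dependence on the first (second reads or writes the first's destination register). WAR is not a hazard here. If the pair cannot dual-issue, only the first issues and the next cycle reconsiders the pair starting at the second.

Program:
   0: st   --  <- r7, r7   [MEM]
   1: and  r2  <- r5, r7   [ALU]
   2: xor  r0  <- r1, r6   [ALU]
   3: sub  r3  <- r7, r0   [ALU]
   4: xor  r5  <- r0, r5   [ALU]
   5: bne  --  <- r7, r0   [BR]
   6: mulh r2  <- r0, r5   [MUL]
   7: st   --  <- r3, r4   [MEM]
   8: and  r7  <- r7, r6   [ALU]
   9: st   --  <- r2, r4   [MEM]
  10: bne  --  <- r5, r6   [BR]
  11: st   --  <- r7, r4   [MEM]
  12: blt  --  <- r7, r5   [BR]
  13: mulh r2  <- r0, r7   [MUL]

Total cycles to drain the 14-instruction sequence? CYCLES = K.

CYCLES = 9

#0 head=0: st;and i0,i1 pair
#1 head=2: xor i2 RAW r0
#2 head=3: sub;xor i3,i4 pair
#3 head=5: bne;mulh i5,i6 pair
#4 head=7: st;and i7,i8 pair
#5 head=9: st i9 no-port MEM/BR
#6 head=10: bne i10 no-port BR/MEM
#7 head=11: st i11 no-port MEM/BR
#8 head=12: blt;mulh i12,i13 pair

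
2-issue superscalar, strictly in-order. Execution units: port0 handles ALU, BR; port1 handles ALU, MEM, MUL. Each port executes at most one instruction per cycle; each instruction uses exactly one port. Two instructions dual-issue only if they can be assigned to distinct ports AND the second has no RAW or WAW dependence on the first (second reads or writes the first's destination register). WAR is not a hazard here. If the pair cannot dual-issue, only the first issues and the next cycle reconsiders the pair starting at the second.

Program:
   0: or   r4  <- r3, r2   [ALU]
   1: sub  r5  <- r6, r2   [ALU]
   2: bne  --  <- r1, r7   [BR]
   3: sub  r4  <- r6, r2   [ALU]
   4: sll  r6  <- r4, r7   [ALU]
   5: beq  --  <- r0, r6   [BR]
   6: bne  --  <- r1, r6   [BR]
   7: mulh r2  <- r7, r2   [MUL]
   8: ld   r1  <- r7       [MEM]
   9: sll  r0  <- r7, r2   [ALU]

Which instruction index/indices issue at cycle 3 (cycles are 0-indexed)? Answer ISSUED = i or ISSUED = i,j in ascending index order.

ISSUED = 5

t=0 i0&i1:or sub ; dual
t=1 i2&i3:bne sub ; dual
t=2 i4:sll ; RAW r6
t=3 i5:beq ; no-port BR/BR
t=4 i6&i7:bne mulh ; dual
t=5 i8&i9:ld sll ; dual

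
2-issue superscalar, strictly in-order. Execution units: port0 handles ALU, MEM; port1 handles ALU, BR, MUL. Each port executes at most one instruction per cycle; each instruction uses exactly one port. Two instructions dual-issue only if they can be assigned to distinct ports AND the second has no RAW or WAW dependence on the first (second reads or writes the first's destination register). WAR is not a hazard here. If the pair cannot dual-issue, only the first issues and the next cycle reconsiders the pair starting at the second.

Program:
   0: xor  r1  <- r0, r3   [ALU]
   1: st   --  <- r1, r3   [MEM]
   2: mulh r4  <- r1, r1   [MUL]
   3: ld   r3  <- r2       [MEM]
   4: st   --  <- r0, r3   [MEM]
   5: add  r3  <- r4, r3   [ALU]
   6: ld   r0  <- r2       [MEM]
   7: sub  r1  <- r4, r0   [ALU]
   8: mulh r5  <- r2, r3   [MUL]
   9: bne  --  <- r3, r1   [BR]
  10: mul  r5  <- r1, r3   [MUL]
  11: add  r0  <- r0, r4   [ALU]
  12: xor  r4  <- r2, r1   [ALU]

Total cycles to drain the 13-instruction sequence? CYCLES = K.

t=0 i0:xor.ALU ; RAW r1
t=1 i1+i2:st.MEM/mulh.MUL ; 2-wide
t=2 i3:ld.MEM ; no-port MEM/MEM
t=3 i4+i5:st.MEM/add.ALU ; 2-wide
t=4 i6:ld.MEM ; RAW r0
t=5 i7+i8:sub.ALU/mulh.MUL ; 2-wide
t=6 i9:bne.BR ; no-port BR/MUL
t=7 i10+i11:mul.MUL/add.ALU ; 2-wide
t=8 i12:xor.ALU ; tail

CYCLES = 9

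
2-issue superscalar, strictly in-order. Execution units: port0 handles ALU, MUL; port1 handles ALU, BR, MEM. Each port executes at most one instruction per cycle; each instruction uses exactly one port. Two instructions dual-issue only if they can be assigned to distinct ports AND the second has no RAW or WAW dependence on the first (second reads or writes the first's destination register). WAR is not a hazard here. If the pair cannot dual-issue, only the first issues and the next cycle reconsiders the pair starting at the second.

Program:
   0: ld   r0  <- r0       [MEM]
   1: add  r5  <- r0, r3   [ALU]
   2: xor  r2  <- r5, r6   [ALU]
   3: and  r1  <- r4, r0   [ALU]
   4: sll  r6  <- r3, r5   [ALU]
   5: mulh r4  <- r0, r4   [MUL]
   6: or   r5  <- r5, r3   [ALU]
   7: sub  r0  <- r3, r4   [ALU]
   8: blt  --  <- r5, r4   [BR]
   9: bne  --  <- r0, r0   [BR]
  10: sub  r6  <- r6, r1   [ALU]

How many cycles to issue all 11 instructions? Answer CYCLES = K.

CYCLES = 7

0. ld @i0  | RAW r0
1. add @i1  | RAW r5
2. xor;and @i2/i3  | dual
3. sll;mulh @i4/i5  | dual
4. or;sub @i6/i7  | dual
5. blt @i8  | no-port BR/BR
6. bne;sub @i9/i10  | dual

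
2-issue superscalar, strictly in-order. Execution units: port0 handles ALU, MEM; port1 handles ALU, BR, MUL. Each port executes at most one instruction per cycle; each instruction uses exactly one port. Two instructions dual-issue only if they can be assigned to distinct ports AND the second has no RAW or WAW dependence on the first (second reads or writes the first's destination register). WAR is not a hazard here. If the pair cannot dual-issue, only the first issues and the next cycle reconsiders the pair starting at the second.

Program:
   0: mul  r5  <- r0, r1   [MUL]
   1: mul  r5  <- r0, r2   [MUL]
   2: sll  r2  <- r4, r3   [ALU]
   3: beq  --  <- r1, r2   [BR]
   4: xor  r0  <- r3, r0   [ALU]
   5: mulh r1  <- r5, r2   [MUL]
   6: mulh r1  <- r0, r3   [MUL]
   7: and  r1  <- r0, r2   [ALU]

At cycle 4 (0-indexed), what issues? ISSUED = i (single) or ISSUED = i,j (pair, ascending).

ISSUED = 6

t=0 i0:mul.MUL ; no-port MUL/MUL
t=1 i1+i2:mul.MUL sll.ALU ; dual
t=2 i3+i4:beq.BR xor.ALU ; dual
t=3 i5:mulh.MUL ; no-port MUL/MUL
t=4 i6:mulh.MUL ; WAW r1
t=5 i7:and.ALU ; tail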